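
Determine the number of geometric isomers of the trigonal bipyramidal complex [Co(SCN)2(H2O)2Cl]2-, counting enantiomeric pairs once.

5

In a trigonal bipyramid the two axial positions differ from the three equatorial ones.
Placing the ligands in turn and identifying arrangements related by rotation or reflection leaves 5 distinct geometric isomers.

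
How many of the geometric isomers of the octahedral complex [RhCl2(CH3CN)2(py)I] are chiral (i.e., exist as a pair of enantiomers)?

2

An octahedron has six vertices in three trans pairs; every non-trans pair is cis.
There are 6 geometric isomers: Cl trans, CH3CN trans; Cl cis, CH3CN trans; Cl cis, CH3CN cis (3 arrangements, 2 chiral); Cl trans, CH3CN cis.
Of these, 2 lack any improper symmetry element and so occur as enantiomeric pairs, giving 6 + 2 = 8 stereoisomers in total.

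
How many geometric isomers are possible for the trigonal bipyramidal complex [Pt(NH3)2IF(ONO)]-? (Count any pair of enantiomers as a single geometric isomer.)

In a trigonal bipyramid the two axial positions differ from the three equatorial ones.
Exhaustive case analysis gives 7 geometric isomers.

7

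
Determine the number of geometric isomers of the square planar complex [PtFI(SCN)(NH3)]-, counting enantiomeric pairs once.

3

In a square planar complex each vertex has one trans partner and two cis neighbours.
Systematic placement gives 3 geometric isomers: (F/NH3 trans, I/SCN trans); (F/SCN trans, I/NH3 trans); (F/I trans, NH3/SCN trans).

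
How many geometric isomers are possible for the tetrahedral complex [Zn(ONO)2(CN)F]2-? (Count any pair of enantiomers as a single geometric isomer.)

1

In a tetrahedral complex all four positions are equivalent and every pair of ligands is adjacent — there is no cis/trans distinction.
Only one geometric arrangement is possible.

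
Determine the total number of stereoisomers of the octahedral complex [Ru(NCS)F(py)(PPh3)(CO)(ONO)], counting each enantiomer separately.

30

Placing the ligands in turn and identifying arrangements related by rotation or reflection leaves 15 distinct geometric isomers.
Of these, 15 lack any improper symmetry element and so occur as enantiomeric pairs, giving 15 + 15 = 30 stereoisomers in total.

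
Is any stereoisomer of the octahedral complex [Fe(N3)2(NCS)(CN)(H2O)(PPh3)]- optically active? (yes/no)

yes

The six octahedral sites form three mutually perpendicular trans pairs.
Placing the ligands in turn and identifying arrangements related by rotation or reflection leaves 9 distinct geometric isomers.
Of these, 6 lack any improper symmetry element and so occur as enantiomeric pairs, giving 9 + 6 = 15 stereoisomers in total.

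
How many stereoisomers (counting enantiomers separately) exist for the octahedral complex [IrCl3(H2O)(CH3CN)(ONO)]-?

An octahedron has six vertices in three trans pairs; every non-trans pair is cis.
Working through the distinct placements yields 4 geometric isomers: Cl mer (3 arrangements); Cl fac (chiral).
One of these lacks any improper symmetry element and so occurs as an enantiomeric pair, giving 4 + 1 = 5 stereoisomers in total.

5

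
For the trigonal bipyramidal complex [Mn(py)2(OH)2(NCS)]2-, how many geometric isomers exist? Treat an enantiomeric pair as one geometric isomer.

Exhaustive case analysis gives 5 geometric isomers.

5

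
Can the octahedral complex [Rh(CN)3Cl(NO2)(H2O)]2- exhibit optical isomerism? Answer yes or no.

yes

Systematic placement gives 4 geometric isomers: CN mer (3 arrangements); CN fac (chiral).
One of these lacks any improper symmetry element and so occurs as an enantiomeric pair, giving 4 + 1 = 5 stereoisomers in total.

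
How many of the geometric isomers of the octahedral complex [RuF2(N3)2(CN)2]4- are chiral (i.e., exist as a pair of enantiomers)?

The six octahedral sites form three mutually perpendicular trans pairs.
There are 5 geometric isomers: F trans, N3 trans, CN trans; F cis, N3 cis, CN trans; F cis, N3 trans, CN cis; F cis, N3 cis, CN cis (chiral); F trans, N3 cis, CN cis.
One of these lacks any improper symmetry element and so occurs as an enantiomeric pair, giving 5 + 1 = 6 stereoisomers in total.

1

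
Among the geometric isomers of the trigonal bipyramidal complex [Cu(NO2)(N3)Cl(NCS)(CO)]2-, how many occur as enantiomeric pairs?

In a trigonal bipyramid the two axial positions differ from the three equatorial ones.
Placing the ligands in turn and identifying arrangements related by rotation or reflection leaves 10 distinct geometric isomers.
Of these, 10 lack any improper symmetry element and so occur as enantiomeric pairs, giving 10 + 10 = 20 stereoisomers in total.

10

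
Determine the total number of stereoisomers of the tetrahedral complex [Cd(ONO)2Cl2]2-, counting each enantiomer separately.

1

In a tetrahedral complex all four positions are equivalent and every pair of ligands is adjacent — there is no cis/trans distinction.
Only one geometric arrangement is possible.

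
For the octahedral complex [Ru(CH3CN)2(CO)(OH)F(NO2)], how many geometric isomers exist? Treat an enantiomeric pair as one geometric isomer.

9

In an octahedral complex each vertex has one trans partner and four cis neighbours.
Exhaustive case analysis gives 9 geometric isomers.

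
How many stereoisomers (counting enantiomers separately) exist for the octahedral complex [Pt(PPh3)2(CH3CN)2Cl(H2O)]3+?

8

An octahedron has six vertices in three trans pairs; every non-trans pair is cis.
The distinct arrangements are (6 in all): PPh3 trans, CH3CN trans; PPh3 cis, CH3CN trans; PPh3 trans, CH3CN cis; PPh3 cis, CH3CN cis (3 arrangements, 2 chiral).
Of these, 2 lack any improper symmetry element and so occur as enantiomeric pairs, giving 6 + 2 = 8 stereoisomers in total.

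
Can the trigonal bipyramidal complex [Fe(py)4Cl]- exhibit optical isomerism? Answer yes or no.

no

In a trigonal bipyramid the two axial positions differ from the three equatorial ones.
The distinct arrangements are (2 in all): Cl axial; Cl equatorial.
Each arrangement has an internal mirror plane or centre of symmetry, so none is chiral.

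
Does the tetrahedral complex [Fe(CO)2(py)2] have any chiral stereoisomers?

no

All four vertices of a tetrahedron are equivalent and mutually adjacent, so cis/trans isomerism cannot arise.
Only one geometric arrangement is possible.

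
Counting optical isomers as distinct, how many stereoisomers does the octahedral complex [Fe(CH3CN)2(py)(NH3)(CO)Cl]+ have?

In an octahedral complex each vertex has one trans partner and four cis neighbours.
Systematic enumeration (placing each ligand type in turn and discarding arrangements equivalent by rotation or reflection) gives 9 geometric isomers.
Of these, 6 lack any improper symmetry element and so occur as enantiomeric pairs, giving 9 + 6 = 15 stereoisomers in total.

15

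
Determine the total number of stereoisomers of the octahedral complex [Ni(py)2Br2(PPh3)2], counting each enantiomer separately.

6

In an octahedral complex each vertex has one trans partner and four cis neighbours.
Systematic placement gives 5 geometric isomers: py trans, Br trans, PPh3 trans; py cis, Br trans, PPh3 cis; py trans, Br cis, PPh3 cis; py cis, Br cis, PPh3 cis (chiral); py cis, Br cis, PPh3 trans.
One of these lacks any improper symmetry element and so occurs as an enantiomeric pair, giving 5 + 1 = 6 stereoisomers in total.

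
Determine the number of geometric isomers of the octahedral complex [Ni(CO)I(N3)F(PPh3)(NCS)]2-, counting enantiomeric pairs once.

15

The six octahedral sites form three mutually perpendicular trans pairs.
Systematic enumeration (placing each ligand type in turn and discarding arrangements equivalent by rotation or reflection) gives 15 geometric isomers.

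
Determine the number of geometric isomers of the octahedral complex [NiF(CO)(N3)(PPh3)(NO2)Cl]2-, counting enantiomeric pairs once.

An octahedron has six vertices in three trans pairs; every non-trans pair is cis.
Exhaustive case analysis gives 15 geometric isomers.

15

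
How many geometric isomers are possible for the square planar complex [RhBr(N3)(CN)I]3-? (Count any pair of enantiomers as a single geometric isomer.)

A square has two trans pairs of vertices; adjacent vertices are cis.
Systematic placement gives 3 geometric isomers: (Br/I trans, CN/N3 trans); (Br/N3 trans, CN/I trans); (Br/CN trans, I/N3 trans).

3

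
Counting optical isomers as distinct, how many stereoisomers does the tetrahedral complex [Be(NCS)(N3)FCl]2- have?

2

In a tetrahedral complex all four positions are equivalent and every pair of ligands is adjacent — there is no cis/trans distinction.
Only one geometric arrangement is possible; it has no improper symmetry element, so it exists as a pair of enantiomers (2 stereoisomers).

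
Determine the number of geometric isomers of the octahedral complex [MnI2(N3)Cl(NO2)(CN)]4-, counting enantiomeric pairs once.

9

Placing the ligands in turn and identifying arrangements related by rotation or reflection leaves 9 distinct geometric isomers.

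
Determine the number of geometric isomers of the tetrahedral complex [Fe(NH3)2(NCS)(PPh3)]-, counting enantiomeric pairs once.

1

All four vertices of a tetrahedron are equivalent and mutually adjacent, so cis/trans isomerism cannot arise.
Only one geometric arrangement is possible.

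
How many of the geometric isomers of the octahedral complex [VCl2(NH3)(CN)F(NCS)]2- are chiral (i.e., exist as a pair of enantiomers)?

6

Exhaustive case analysis gives 9 geometric isomers.
Of these, 6 lack any improper symmetry element and so occur as enantiomeric pairs, giving 9 + 6 = 15 stereoisomers in total.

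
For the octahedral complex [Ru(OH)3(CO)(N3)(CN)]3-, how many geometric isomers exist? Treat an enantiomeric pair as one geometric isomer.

Working through the distinct placements yields 4 geometric isomers: OH mer (3 arrangements); OH fac (chiral).

4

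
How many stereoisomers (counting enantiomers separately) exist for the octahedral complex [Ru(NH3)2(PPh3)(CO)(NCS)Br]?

15

In an octahedral complex each vertex has one trans partner and four cis neighbours.
Exhaustive case analysis gives 9 geometric isomers.
Of these, 6 lack any improper symmetry element and so occur as enantiomeric pairs, giving 9 + 6 = 15 stereoisomers in total.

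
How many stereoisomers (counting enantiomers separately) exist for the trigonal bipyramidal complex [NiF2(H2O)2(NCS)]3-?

6

Exhaustive case analysis gives 5 geometric isomers.
One of these lacks any improper symmetry element and so occurs as an enantiomeric pair, giving 5 + 1 = 6 stereoisomers in total.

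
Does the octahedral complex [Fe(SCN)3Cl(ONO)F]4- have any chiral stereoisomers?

yes

In an octahedral complex each vertex has one trans partner and four cis neighbours.
Systematic placement gives 4 geometric isomers: SCN mer (3 arrangements); SCN fac (chiral).
One of these lacks any improper symmetry element and so occurs as an enantiomeric pair, giving 4 + 1 = 5 stereoisomers in total.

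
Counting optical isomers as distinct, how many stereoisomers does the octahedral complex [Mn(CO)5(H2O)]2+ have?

An octahedron has six vertices in three trans pairs; every non-trans pair is cis.
Only one geometric arrangement is possible.

1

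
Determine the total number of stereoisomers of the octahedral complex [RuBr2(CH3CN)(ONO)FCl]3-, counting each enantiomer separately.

In an octahedral complex each vertex has one trans partner and four cis neighbours.
Exhaustive case analysis gives 9 geometric isomers.
Of these, 6 lack any improper symmetry element and so occur as enantiomeric pairs, giving 9 + 6 = 15 stereoisomers in total.

15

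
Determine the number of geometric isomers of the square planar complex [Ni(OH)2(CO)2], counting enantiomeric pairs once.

In a square planar complex each vertex has one trans partner and two cis neighbours.
Working through the distinct placements yields 2 geometric isomers: OH cis; OH trans.

2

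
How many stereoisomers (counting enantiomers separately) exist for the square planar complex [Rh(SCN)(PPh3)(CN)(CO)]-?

3

A square has two trans pairs of vertices; adjacent vertices are cis.
The distinct arrangements are (3 in all): (CN/PPh3 trans, CO/SCN trans); (CN/SCN trans, CO/PPh3 trans); (CN/CO trans, PPh3/SCN trans).
Each arrangement has an internal mirror plane or centre of symmetry, so none is chiral.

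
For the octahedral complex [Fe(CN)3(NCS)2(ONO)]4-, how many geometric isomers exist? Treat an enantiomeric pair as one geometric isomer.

There are 3 geometric isomers: CN mer, NCS cis; CN mer, NCS trans; CN fac, NCS cis.

3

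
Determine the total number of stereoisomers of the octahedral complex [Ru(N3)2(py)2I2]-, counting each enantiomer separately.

6

Systematic placement gives 5 geometric isomers: N3 trans, py trans, I trans; N3 cis, py cis, I trans; N3 cis, py trans, I cis; N3 cis, py cis, I cis (chiral); N3 trans, py cis, I cis.
One of these lacks any improper symmetry element and so occurs as an enantiomeric pair, giving 5 + 1 = 6 stereoisomers in total.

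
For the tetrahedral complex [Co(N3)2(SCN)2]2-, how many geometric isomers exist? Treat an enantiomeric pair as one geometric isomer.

1

In a tetrahedral complex all four positions are equivalent and every pair of ligands is adjacent — there is no cis/trans distinction.
Only one geometric arrangement is possible.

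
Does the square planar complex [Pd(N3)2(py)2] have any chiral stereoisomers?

no

In a square planar complex each vertex has one trans partner and two cis neighbours.
Working through the distinct placements yields 2 geometric isomers: N3 cis; N3 trans.
Each arrangement has an internal mirror plane or centre of symmetry, so none is chiral.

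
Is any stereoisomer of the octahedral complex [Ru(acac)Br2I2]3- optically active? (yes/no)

The six octahedral sites form three mutually perpendicular trans pairs.
Each acac is bidentate and must span two cis positions.
Systematic placement gives 3 geometric isomers: Br trans, I cis; Br cis, I cis (chiral); Br cis, I trans.
One of these lacks any improper symmetry element and so occurs as an enantiomeric pair, giving 3 + 1 = 4 stereoisomers in total.

yes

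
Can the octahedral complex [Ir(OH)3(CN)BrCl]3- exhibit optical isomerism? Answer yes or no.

Systematic placement gives 4 geometric isomers: OH mer (3 arrangements); OH fac (chiral).
One of these lacks any improper symmetry element and so occurs as an enantiomeric pair, giving 4 + 1 = 5 stereoisomers in total.

yes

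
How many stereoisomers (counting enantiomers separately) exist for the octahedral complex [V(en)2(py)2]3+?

Each en is bidentate and must span two cis positions.
Systematic placement gives 2 geometric isomers: py trans; py cis (chiral).
One of these lacks any improper symmetry element and so occurs as an enantiomeric pair, giving 2 + 1 = 3 stereoisomers in total.

3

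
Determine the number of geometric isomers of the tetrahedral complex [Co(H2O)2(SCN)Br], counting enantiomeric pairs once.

Only one geometric arrangement is possible.

1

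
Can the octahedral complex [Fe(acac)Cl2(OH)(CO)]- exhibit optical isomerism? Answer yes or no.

The six octahedral sites form three mutually perpendicular trans pairs.
Each acac is bidentate and must span two cis positions.
Systematic placement gives 4 geometric isomers: Cl cis (3 arrangements, 2 chiral); Cl trans.
Of these, 2 lack any improper symmetry element and so occur as enantiomeric pairs, giving 4 + 2 = 6 stereoisomers in total.

yes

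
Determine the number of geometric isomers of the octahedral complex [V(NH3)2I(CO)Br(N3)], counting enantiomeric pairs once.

9

The six octahedral sites form three mutually perpendicular trans pairs.
Exhaustive case analysis gives 9 geometric isomers.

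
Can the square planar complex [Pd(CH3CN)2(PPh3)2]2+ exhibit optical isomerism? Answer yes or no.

no

Working through the distinct placements yields 2 geometric isomers: CH3CN cis; CH3CN trans.
Each arrangement has an internal mirror plane or centre of symmetry, so none is chiral.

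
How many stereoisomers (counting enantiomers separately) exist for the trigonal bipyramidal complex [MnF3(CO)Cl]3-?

4

In a trigonal bipyramid the two axial positions differ from the three equatorial ones.
There are 4 geometric isomers: CO axial, Cl axial; CO axial, Cl equatorial; CO equatorial, Cl axial; CO equatorial, Cl equatorial.
Each arrangement has an internal mirror plane or centre of symmetry, so none is chiral.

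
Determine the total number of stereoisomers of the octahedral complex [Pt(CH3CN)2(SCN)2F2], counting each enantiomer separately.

The six octahedral sites form three mutually perpendicular trans pairs.
There are 5 geometric isomers: CH3CN trans, SCN trans, F trans; CH3CN trans, SCN cis, F cis; CH3CN cis, SCN trans, F cis; CH3CN cis, SCN cis, F cis (chiral); CH3CN cis, SCN cis, F trans.
One of these lacks any improper symmetry element and so occurs as an enantiomeric pair, giving 5 + 1 = 6 stereoisomers in total.

6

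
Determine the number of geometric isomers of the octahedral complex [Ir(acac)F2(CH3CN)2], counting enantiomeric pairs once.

3

An octahedron has six vertices in three trans pairs; every non-trans pair is cis.
Each acac is bidentate and must span two cis positions.
Systematic placement gives 3 geometric isomers: F cis, CH3CN trans; F cis, CH3CN cis (chiral); F trans, CH3CN cis.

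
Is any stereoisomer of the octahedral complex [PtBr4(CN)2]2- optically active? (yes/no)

no

In an octahedral complex each vertex has one trans partner and four cis neighbours.
Systematic placement gives 2 geometric isomers: CN trans; CN cis.
Each arrangement has an internal mirror plane or centre of symmetry, so none is chiral.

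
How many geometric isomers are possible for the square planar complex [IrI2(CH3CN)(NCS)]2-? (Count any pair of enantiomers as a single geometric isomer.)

A square has two trans pairs of vertices; adjacent vertices are cis.
The distinct arrangements are (2 in all): I cis; I trans.

2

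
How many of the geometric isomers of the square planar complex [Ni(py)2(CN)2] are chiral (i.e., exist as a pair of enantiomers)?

A square has two trans pairs of vertices; adjacent vertices are cis.
Systematic placement gives 2 geometric isomers: py cis; py trans.
Each arrangement has an internal mirror plane or centre of symmetry, so none is chiral.

0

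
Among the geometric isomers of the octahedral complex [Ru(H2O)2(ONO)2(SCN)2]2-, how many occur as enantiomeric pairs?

The six octahedral sites form three mutually perpendicular trans pairs.
There are 5 geometric isomers: H2O trans, ONO trans, SCN trans; H2O trans, ONO cis, SCN cis; H2O cis, ONO cis, SCN trans; H2O cis, ONO cis, SCN cis (chiral); H2O cis, ONO trans, SCN cis.
One of these lacks any improper symmetry element and so occurs as an enantiomeric pair, giving 5 + 1 = 6 stereoisomers in total.

1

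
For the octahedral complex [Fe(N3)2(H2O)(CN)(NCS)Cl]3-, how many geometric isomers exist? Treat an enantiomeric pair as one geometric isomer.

9

In an octahedral complex each vertex has one trans partner and four cis neighbours.
Placing the ligands in turn and identifying arrangements related by rotation or reflection leaves 9 distinct geometric isomers.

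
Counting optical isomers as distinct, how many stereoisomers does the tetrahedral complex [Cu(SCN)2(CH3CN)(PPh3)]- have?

All four vertices of a tetrahedron are equivalent and mutually adjacent, so cis/trans isomerism cannot arise.
Only one geometric arrangement is possible.

1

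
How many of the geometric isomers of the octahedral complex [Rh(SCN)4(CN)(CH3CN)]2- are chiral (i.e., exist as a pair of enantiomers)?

An octahedron has six vertices in three trans pairs; every non-trans pair is cis.
There are 2 geometric isomers: CN and CH3CN mutually trans; CN and CH3CN mutually cis.
Each arrangement has an internal mirror plane or centre of symmetry, so none is chiral.

0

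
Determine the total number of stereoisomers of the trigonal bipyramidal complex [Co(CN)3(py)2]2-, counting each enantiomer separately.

3

A trigonal bipyramid has two axial and three equatorial sites, which are chemically inequivalent.
There are 3 geometric isomers: py both equatorial; py one axial, one equatorial; py both axial.
Each arrangement has an internal mirror plane or centre of symmetry, so none is chiral.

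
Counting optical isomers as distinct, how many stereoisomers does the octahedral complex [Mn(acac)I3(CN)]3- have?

2

The six octahedral sites form three mutually perpendicular trans pairs.
Each acac is bidentate and must span two cis positions.
There are 2 geometric isomers: I fac; I mer.
Each arrangement has an internal mirror plane or centre of symmetry, so none is chiral.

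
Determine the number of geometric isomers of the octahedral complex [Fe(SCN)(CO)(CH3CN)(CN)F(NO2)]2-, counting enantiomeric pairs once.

15

An octahedron has six vertices in three trans pairs; every non-trans pair is cis.
Systematic enumeration (placing each ligand type in turn and discarding arrangements equivalent by rotation or reflection) gives 15 geometric isomers.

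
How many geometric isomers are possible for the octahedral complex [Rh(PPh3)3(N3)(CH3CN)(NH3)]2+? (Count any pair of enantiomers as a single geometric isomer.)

4

In an octahedral complex each vertex has one trans partner and four cis neighbours.
Working through the distinct placements yields 4 geometric isomers: PPh3 mer (3 arrangements); PPh3 fac (chiral).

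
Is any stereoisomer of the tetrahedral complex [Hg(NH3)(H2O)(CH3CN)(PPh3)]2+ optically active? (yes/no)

Only one geometric arrangement is possible; it has no improper symmetry element, so it exists as a pair of enantiomers (2 stereoisomers).

yes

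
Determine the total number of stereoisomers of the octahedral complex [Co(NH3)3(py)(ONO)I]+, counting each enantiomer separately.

Working through the distinct placements yields 4 geometric isomers: NH3 mer (3 arrangements); NH3 fac (chiral).
One of these lacks any improper symmetry element and so occurs as an enantiomeric pair, giving 4 + 1 = 5 stereoisomers in total.

5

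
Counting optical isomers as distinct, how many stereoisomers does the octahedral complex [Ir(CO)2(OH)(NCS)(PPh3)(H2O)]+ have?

An octahedron has six vertices in three trans pairs; every non-trans pair is cis.
Placing the ligands in turn and identifying arrangements related by rotation or reflection leaves 9 distinct geometric isomers.
Of these, 6 lack any improper symmetry element and so occur as enantiomeric pairs, giving 9 + 6 = 15 stereoisomers in total.

15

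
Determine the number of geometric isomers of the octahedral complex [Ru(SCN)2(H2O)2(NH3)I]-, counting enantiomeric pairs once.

6

In an octahedral complex each vertex has one trans partner and four cis neighbours.
Working through the distinct placements yields 6 geometric isomers: SCN trans, H2O trans; SCN cis, H2O trans; SCN trans, H2O cis; SCN cis, H2O cis (3 arrangements, 2 chiral).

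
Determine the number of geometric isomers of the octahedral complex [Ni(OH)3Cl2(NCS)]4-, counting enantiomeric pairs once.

The six octahedral sites form three mutually perpendicular trans pairs.
The distinct arrangements are (3 in all): OH mer, Cl trans; OH mer, Cl cis; OH fac, Cl cis.

3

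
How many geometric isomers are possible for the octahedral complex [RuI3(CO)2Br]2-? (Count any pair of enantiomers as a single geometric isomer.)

3

In an octahedral complex each vertex has one trans partner and four cis neighbours.
There are 3 geometric isomers: I mer, CO cis; I mer, CO trans; I fac, CO cis.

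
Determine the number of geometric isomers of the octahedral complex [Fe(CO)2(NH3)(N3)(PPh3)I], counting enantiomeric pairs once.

9

The six octahedral sites form three mutually perpendicular trans pairs.
Exhaustive case analysis gives 9 geometric isomers.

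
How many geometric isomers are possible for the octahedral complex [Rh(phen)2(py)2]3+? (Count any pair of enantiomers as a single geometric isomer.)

2

In an octahedral complex each vertex has one trans partner and four cis neighbours.
Each phen is bidentate and must span two cis positions.
There are 2 geometric isomers: py trans; py cis (chiral).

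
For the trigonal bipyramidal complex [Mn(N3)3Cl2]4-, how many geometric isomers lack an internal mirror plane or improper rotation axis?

In a trigonal bipyramid the two axial positions differ from the three equatorial ones.
There are 3 geometric isomers: Cl both axial; Cl one axial, one equatorial; Cl both equatorial.
Each arrangement has an internal mirror plane or centre of symmetry, so none is chiral.

0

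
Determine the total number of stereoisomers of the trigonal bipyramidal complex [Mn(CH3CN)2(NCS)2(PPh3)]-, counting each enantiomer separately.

6

A trigonal bipyramid has two axial and three equatorial sites, which are chemically inequivalent.
Exhaustive case analysis gives 5 geometric isomers.
One of these lacks any improper symmetry element and so occurs as an enantiomeric pair, giving 5 + 1 = 6 stereoisomers in total.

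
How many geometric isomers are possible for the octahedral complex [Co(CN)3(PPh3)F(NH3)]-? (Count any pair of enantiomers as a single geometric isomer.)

4

An octahedron has six vertices in three trans pairs; every non-trans pair is cis.
There are 4 geometric isomers: CN mer (3 arrangements); CN fac (chiral).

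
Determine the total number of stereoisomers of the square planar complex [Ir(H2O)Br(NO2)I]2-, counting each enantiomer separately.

3

In a square planar complex each vertex has one trans partner and two cis neighbours.
The distinct arrangements are (3 in all): (Br/I trans, H2O/NO2 trans); (Br/NO2 trans, H2O/I trans); (Br/H2O trans, I/NO2 trans).
Each arrangement has an internal mirror plane or centre of symmetry, so none is chiral.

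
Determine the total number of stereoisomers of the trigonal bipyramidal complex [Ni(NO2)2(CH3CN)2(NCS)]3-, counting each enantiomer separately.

A trigonal bipyramid has two axial and three equatorial sites, which are chemically inequivalent.
Exhaustive case analysis gives 5 geometric isomers.
One of these lacks any improper symmetry element and so occurs as an enantiomeric pair, giving 5 + 1 = 6 stereoisomers in total.

6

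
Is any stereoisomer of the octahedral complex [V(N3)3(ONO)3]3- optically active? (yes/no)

In an octahedral complex each vertex has one trans partner and four cis neighbours.
The distinct arrangements are (2 in all): N3 mer; N3 fac.
Each arrangement has an internal mirror plane or centre of symmetry, so none is chiral.

no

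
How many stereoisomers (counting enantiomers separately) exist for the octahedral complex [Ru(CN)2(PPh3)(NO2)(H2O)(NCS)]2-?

The six octahedral sites form three mutually perpendicular trans pairs.
Placing the ligands in turn and identifying arrangements related by rotation or reflection leaves 9 distinct geometric isomers.
Of these, 6 lack any improper symmetry element and so occur as enantiomeric pairs, giving 9 + 6 = 15 stereoisomers in total.

15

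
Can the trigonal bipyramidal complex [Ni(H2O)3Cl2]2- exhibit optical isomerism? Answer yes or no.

A trigonal bipyramid has two axial and three equatorial sites, which are chemically inequivalent.
The distinct arrangements are (3 in all): Cl both axial; Cl one axial, one equatorial; Cl both equatorial.
Each arrangement has an internal mirror plane or centre of symmetry, so none is chiral.

no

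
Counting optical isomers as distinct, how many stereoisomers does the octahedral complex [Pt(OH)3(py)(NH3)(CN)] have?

5

In an octahedral complex each vertex has one trans partner and four cis neighbours.
There are 4 geometric isomers: OH mer (3 arrangements); OH fac (chiral).
One of these lacks any improper symmetry element and so occurs as an enantiomeric pair, giving 4 + 1 = 5 stereoisomers in total.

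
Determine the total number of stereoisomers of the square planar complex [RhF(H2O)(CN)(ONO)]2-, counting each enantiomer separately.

3

In a square planar complex each vertex has one trans partner and two cis neighbours.
The distinct arrangements are (3 in all): (CN/H2O trans, F/ONO trans); (CN/ONO trans, F/H2O trans); (CN/F trans, H2O/ONO trans).
Each arrangement has an internal mirror plane or centre of symmetry, so none is chiral.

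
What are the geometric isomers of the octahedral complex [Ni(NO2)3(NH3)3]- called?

fac and mer

An octahedron has six vertices in three trans pairs; every non-trans pair is cis.
There are 2 geometric isomers: NO2 mer; NO2 fac.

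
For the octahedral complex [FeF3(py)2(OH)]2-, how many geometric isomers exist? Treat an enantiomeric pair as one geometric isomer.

An octahedron has six vertices in three trans pairs; every non-trans pair is cis.
The distinct arrangements are (3 in all): F mer, py trans; F mer, py cis; F fac, py cis.

3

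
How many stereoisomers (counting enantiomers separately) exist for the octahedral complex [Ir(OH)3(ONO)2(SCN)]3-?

In an octahedral complex each vertex has one trans partner and four cis neighbours.
Systematic placement gives 3 geometric isomers: OH mer, ONO cis; OH mer, ONO trans; OH fac, ONO cis.
Each arrangement has an internal mirror plane or centre of symmetry, so none is chiral.

3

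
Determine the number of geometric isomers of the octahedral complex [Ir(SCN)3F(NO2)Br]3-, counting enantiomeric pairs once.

4

In an octahedral complex each vertex has one trans partner and four cis neighbours.
Working through the distinct placements yields 4 geometric isomers: SCN mer (3 arrangements); SCN fac (chiral).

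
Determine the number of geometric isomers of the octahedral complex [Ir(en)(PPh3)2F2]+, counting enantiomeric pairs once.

The six octahedral sites form three mutually perpendicular trans pairs.
Each en is bidentate and must span two cis positions.
Systematic placement gives 3 geometric isomers: PPh3 cis, F trans; PPh3 cis, F cis (chiral); PPh3 trans, F cis.

3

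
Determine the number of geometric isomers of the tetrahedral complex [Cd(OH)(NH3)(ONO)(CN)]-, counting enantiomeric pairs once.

In a tetrahedral complex all four positions are equivalent and every pair of ligands is adjacent — there is no cis/trans distinction.
Only one geometric arrangement is possible; it has no improper symmetry element, so it exists as a pair of enantiomers (2 stereoisomers).

1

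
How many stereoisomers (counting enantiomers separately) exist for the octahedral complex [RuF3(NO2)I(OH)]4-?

5

The six octahedral sites form three mutually perpendicular trans pairs.
There are 4 geometric isomers: F mer (3 arrangements); F fac (chiral).
One of these lacks any improper symmetry element and so occurs as an enantiomeric pair, giving 4 + 1 = 5 stereoisomers in total.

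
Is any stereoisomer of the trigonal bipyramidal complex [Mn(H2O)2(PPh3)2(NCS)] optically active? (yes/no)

yes

A trigonal bipyramid has two axial and three equatorial sites, which are chemically inequivalent.
Systematic enumeration (placing each ligand type in turn and discarding arrangements equivalent by rotation or reflection) gives 5 geometric isomers.
One of these lacks any improper symmetry element and so occurs as an enantiomeric pair, giving 5 + 1 = 6 stereoisomers in total.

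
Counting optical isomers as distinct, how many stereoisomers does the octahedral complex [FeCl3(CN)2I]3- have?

3

Systematic placement gives 3 geometric isomers: Cl mer, CN trans; Cl fac, CN cis; Cl mer, CN cis.
Each arrangement has an internal mirror plane or centre of symmetry, so none is chiral.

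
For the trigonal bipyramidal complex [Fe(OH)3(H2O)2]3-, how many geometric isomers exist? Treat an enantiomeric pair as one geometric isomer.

3

A trigonal bipyramid has two axial and three equatorial sites, which are chemically inequivalent.
Working through the distinct placements yields 3 geometric isomers: H2O both axial; H2O one axial, one equatorial; H2O both equatorial.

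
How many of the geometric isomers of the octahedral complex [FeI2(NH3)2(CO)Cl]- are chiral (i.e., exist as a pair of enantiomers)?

The six octahedral sites form three mutually perpendicular trans pairs.
There are 6 geometric isomers: I trans, NH3 trans; I cis, NH3 cis (3 arrangements, 2 chiral); I cis, NH3 trans; I trans, NH3 cis.
Of these, 2 lack any improper symmetry element and so occur as enantiomeric pairs, giving 6 + 2 = 8 stereoisomers in total.

2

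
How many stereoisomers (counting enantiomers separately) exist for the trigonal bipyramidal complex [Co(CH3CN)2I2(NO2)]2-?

6

A trigonal bipyramid has two axial and three equatorial sites, which are chemically inequivalent.
Exhaustive case analysis gives 5 geometric isomers.
One of these lacks any improper symmetry element and so occurs as an enantiomeric pair, giving 5 + 1 = 6 stereoisomers in total.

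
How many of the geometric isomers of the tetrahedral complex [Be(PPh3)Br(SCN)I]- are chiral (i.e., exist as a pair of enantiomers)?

1

All four vertices of a tetrahedron are equivalent and mutually adjacent, so cis/trans isomerism cannot arise.
Only one geometric arrangement is possible; it has no improper symmetry element, so it exists as a pair of enantiomers (2 stereoisomers).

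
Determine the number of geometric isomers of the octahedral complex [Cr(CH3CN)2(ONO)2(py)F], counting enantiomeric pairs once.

6

In an octahedral complex each vertex has one trans partner and four cis neighbours.
Systematic placement gives 6 geometric isomers: CH3CN trans, ONO cis; CH3CN trans, ONO trans; CH3CN cis, ONO cis (3 arrangements, 2 chiral); CH3CN cis, ONO trans.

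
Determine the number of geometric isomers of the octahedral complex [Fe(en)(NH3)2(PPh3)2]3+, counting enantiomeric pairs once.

The six octahedral sites form three mutually perpendicular trans pairs.
Each en is bidentate and must span two cis positions.
Systematic placement gives 3 geometric isomers: NH3 trans, PPh3 cis; NH3 cis, PPh3 cis (chiral); NH3 cis, PPh3 trans.

3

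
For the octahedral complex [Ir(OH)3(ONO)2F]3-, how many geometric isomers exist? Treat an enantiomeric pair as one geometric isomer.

In an octahedral complex each vertex has one trans partner and four cis neighbours.
There are 3 geometric isomers: OH mer, ONO trans; OH fac, ONO cis; OH mer, ONO cis.

3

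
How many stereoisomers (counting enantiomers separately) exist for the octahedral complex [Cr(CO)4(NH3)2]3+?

2

The distinct arrangements are (2 in all): NH3 trans; NH3 cis.
Each arrangement has an internal mirror plane or centre of symmetry, so none is chiral.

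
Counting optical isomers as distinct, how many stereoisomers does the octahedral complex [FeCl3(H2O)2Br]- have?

An octahedron has six vertices in three trans pairs; every non-trans pair is cis.
There are 3 geometric isomers: Cl mer, H2O trans; Cl fac, H2O cis; Cl mer, H2O cis.
Each arrangement has an internal mirror plane or centre of symmetry, so none is chiral.

3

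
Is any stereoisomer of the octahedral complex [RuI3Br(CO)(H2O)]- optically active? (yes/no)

In an octahedral complex each vertex has one trans partner and four cis neighbours.
The distinct arrangements are (4 in all): I mer (3 arrangements); I fac (chiral).
One of these lacks any improper symmetry element and so occurs as an enantiomeric pair, giving 4 + 1 = 5 stereoisomers in total.

yes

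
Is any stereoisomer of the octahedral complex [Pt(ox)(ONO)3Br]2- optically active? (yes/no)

no

Each ox is bidentate and must span two cis positions.
Working through the distinct placements yields 2 geometric isomers: ONO fac; ONO mer.
Each arrangement has an internal mirror plane or centre of symmetry, so none is chiral.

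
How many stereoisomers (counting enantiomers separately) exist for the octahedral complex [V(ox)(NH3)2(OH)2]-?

An octahedron has six vertices in three trans pairs; every non-trans pair is cis.
Each ox is bidentate and must span two cis positions.
The distinct arrangements are (3 in all): NH3 trans, OH cis; NH3 cis, OH cis (chiral); NH3 cis, OH trans.
One of these lacks any improper symmetry element and so occurs as an enantiomeric pair, giving 3 + 1 = 4 stereoisomers in total.

4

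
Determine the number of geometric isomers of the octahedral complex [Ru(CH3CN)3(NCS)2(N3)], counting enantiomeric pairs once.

3

An octahedron has six vertices in three trans pairs; every non-trans pair is cis.
There are 3 geometric isomers: CH3CN mer, NCS trans; CH3CN mer, NCS cis; CH3CN fac, NCS cis.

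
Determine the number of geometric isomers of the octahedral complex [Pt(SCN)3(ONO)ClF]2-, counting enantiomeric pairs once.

4

In an octahedral complex each vertex has one trans partner and four cis neighbours.
Systematic placement gives 4 geometric isomers: SCN mer (3 arrangements); SCN fac (chiral).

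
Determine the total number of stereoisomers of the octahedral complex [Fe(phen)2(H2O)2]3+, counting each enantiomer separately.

In an octahedral complex each vertex has one trans partner and four cis neighbours.
Each phen is bidentate and must span two cis positions.
Working through the distinct placements yields 2 geometric isomers: H2O trans; H2O cis (chiral).
One of these lacks any improper symmetry element and so occurs as an enantiomeric pair, giving 2 + 1 = 3 stereoisomers in total.

3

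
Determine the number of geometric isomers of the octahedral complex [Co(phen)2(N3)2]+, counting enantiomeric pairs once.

The six octahedral sites form three mutually perpendicular trans pairs.
Each phen is bidentate and must span two cis positions.
Systematic placement gives 2 geometric isomers: N3 trans; N3 cis (chiral).

2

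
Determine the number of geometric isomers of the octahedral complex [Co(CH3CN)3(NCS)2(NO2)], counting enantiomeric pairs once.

3

The six octahedral sites form three mutually perpendicular trans pairs.
There are 3 geometric isomers: CH3CN mer, NCS cis; CH3CN mer, NCS trans; CH3CN fac, NCS cis.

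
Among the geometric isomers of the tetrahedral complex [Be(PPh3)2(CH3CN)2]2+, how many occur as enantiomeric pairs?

0

Only one geometric arrangement is possible.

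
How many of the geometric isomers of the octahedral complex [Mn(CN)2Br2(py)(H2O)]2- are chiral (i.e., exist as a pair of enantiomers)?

2

An octahedron has six vertices in three trans pairs; every non-trans pair is cis.
Systematic placement gives 6 geometric isomers: CN trans, Br trans; CN cis, Br trans; CN cis, Br cis (3 arrangements, 2 chiral); CN trans, Br cis.
Of these, 2 lack any improper symmetry element and so occur as enantiomeric pairs, giving 6 + 2 = 8 stereoisomers in total.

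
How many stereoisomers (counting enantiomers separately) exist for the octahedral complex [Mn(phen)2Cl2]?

3

In an octahedral complex each vertex has one trans partner and four cis neighbours.
Each phen is bidentate and must span two cis positions.
Working through the distinct placements yields 2 geometric isomers: Cl trans; Cl cis (chiral).
One of these lacks any improper symmetry element and so occurs as an enantiomeric pair, giving 2 + 1 = 3 stereoisomers in total.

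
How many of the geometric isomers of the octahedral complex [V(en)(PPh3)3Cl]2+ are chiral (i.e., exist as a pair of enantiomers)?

In an octahedral complex each vertex has one trans partner and four cis neighbours.
Each en is bidentate and must span two cis positions.
There are 2 geometric isomers: PPh3 fac; PPh3 mer.
Each arrangement has an internal mirror plane or centre of symmetry, so none is chiral.

0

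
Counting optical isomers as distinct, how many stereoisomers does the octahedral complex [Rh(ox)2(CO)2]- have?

3

In an octahedral complex each vertex has one trans partner and four cis neighbours.
Each ox is bidentate and must span two cis positions.
Working through the distinct placements yields 2 geometric isomers: CO trans; CO cis (chiral).
One of these lacks any improper symmetry element and so occurs as an enantiomeric pair, giving 2 + 1 = 3 stereoisomers in total.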